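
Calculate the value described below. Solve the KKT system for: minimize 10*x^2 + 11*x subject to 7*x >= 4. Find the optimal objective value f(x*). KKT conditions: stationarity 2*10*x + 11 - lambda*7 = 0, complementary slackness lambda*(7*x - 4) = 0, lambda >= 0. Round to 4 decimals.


Step 1: Try lambda = 0 (constraint inactive).
x_unc = -11/(2*10) = -0.55
Check: 7*-0.55 = -3.85 < 4 -- violated!
Step 2: Constraint must be active: 7*x = 4
x* = 4/7 = 0.5714 (rounded; the exact value 4/7 is used below)
lambda = (2*10*(4/7) + 11)/7 = 3.2041
Step 3: Compute optimal value.
f(x*) = 10*(4/7)^2 + 11*(4/7) = 9.551


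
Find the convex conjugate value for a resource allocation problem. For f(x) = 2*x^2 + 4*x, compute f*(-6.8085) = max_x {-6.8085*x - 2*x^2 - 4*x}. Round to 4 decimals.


f*(y) = sup_x {y*x - a*x^2 - b*x} = sup_x {(y-b)*x - a*x^2}
FOC: (y - b) - 2a*x = 0 => x* = (y - b)/(2a)
x* = (-6.8085 - 4)/(2*2) = -2.7021
f*(-6.8085) = (y-b)^2/(4a) = (-6.8085 - 4)^2/(4*2)
= 116.8237/8 = 14.603


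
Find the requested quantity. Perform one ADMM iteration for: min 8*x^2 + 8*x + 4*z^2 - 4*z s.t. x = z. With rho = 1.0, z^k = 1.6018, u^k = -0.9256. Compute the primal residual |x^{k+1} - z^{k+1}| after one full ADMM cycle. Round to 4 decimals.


ADMM iteration with rho = 1.0, z^k = 1.6018, u^k = -0.9256
Step 1: x-update.
Minimize 8*x^2 + 8*x + (1.0/2)*(x - 1.6018 - 0.9256)^2
FOC: (2*8 + 1.0)*x = -8 + 1.0*(1.6018 + 0.9256)
x^{k+1} = -0.3219
Step 2: z-update.
Minimize 4*z^2 - 4*z + (1.0/2)*(-0.3219 - z - 0.9256)^2
FOC: (2*4 + 1.0)*z = 4 + 1.0*(-0.3219 - 0.9256)
z^{k+1} = 0.3058
Step 3: u-update.
u^{k+1} = -0.9256 - 0.3219 - 0.3058 = -1.5533
Step 4: Primal residual = |-0.3219 - 0.3058| = 0.6277


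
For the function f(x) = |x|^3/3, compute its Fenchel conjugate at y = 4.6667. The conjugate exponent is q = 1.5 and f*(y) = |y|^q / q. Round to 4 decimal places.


The conjugate exponent q satisfies 1/p + 1/q = 1.
p = 3, so q = 3/(3 - 1) = 1.5
|y|^q = 4.6667^1.5 = 10.0813
f*(4.6667) = 10.0813 / 1.5 = 6.7208


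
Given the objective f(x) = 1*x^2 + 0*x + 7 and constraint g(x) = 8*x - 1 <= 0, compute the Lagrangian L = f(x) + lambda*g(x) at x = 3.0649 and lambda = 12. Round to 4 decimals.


Step 1: Evaluate f(x).
f(3.0649) = 1*3.0649^2 + 0*3.0649 + 7 = 16.3936
Step 2: Evaluate g(x).
g(3.0649) = 8*3.0649 - 1 = 23.5192
Step 3: Compute Lagrangian.
L = 16.3936 + 12*23.5192 = 298.624


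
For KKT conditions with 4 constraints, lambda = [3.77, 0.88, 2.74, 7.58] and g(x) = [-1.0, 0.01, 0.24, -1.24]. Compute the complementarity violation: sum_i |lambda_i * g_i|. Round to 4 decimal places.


KKT complementary slackness check:
lambda_1 * g_1 = 3.77 * -1.0 = -3.77
lambda_2 * g_2 = 0.88 * 0.01 = 0.0088
lambda_3 * g_3 = 2.74 * 0.24 = 0.6576
lambda_4 * g_4 = 7.58 * -1.24 = -9.3992
Total violation = 3.77 + 0.0088 + 0.6576 + 9.3992 = 13.8356


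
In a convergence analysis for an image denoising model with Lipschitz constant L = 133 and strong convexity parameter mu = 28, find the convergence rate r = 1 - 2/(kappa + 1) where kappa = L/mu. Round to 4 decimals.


Step 1: Compute the condition number.
kappa = L/mu = 133/28 = 4.75
Step 2: Compute the convergence rate.
r = 1 - 2/(kappa + 1) = 1 - 2*mu/(L + mu) = (L - mu)/(L + mu) = 105/161 = 0.6522


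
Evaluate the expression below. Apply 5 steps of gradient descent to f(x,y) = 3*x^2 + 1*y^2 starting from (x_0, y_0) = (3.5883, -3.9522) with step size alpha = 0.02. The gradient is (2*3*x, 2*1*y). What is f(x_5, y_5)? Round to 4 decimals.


Gradient descent on f(x,y) = 3*x^2 + 1*y^2.
Starting point: (3.5883, -3.9522), alpha = 0.02
Step 1: grad_x = 2*3*3.5883 = 21.5298, grad_y = 2*1*-3.9522 = -7.9044
  x_1 = 3.5883 - 0.02*21.5298 = 3.1577
  y_1 = -3.9522 - 0.02*-7.9044 = -3.7941
Step 2: grad_x = 2*3*3.1577 = 18.9462, grad_y = 2*1*-3.7941 = -7.5882
  x_2 = 3.1577 - 0.02*18.9462 = 2.7788
  y_2 = -3.7941 - 0.02*-7.5882 = -3.6423
Step 3: grad_x = 2*3*2.7788 = 16.6727, grad_y = 2*1*-3.6423 = -7.2847
  x_3 = 2.7788 - 0.02*16.6727 = 2.4453
  y_3 = -3.6423 - 0.02*-7.2847 = -3.4967
Step 4: grad_x = 2*3*2.4453 = 14.672, grad_y = 2*1*-3.4967 = -6.9933
  x_4 = 2.4453 - 0.02*14.672 = 2.1519
  y_4 = -3.4967 - 0.02*-6.9933 = -3.3568
Step 5: grad_x = 2*3*2.1519 = 12.9113, grad_y = 2*1*-3.3568 = -6.7136
  x_5 = 2.1519 - 0.02*12.9113 = 1.8937
  y_5 = -3.3568 - 0.02*-6.7136 = -3.2225
f(1.8937, -3.2225) = 3*1.8937^2 + 1*(-3.2225)^2 = 21.1425


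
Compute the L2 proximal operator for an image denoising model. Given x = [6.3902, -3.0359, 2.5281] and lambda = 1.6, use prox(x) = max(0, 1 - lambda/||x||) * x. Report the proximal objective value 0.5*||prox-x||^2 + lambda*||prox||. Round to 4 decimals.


Step 1: Compute ||x||.
||x|| = 7.5128
Step 2: Compute scaling factor.
scale = max(0, 1 - 1.6/7.5128) = 0.787
Step 3: prox(x) = [5.0293, -2.3893, 1.9897]
||prox(x)|| = 5.9128
Step 4: Proximal objective.
0.5*||prox-x||^2 = 1.28
lambda*||prox|| = 9.4605
Total = 10.7405


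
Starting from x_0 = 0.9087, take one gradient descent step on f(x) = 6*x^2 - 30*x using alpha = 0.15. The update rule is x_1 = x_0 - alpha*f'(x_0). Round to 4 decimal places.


We compute the gradient at x_0 and apply the update.
f'(x) = 12*x - 30
f'(0.9087) = 12*0.9087 - 30 = -19.0956
x_1 = 0.9087 - 0.15*-19.0956 = 3.773


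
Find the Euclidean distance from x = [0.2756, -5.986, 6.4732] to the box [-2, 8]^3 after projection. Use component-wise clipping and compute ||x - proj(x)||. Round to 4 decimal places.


Project each component onto [-2, 8].
clip(0.2756) = 0.2756, clip(-5.986) = -2.0, clip(6.4732) = 6.4732
Projection = [0.2756, -2.0, 6.4732]
Squared diffs: [0.0, 15.8882, 0.0]
Distance = sqrt(15.8882) = 3.986


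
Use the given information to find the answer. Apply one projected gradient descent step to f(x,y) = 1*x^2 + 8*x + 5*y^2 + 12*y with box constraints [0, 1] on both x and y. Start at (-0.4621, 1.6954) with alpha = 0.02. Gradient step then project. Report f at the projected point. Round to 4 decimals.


Step 1: Compute gradient at (-0.4621, 1.6954).
grad_x = 2*1*-0.4621 + 8 = 7.0758
grad_y = 2*5*1.6954 + 12 = 28.954
Step 2: Gradient step.
x_raw = -0.4621 - 0.02*7.0758 = -0.6036
y_raw = 1.6954 - 0.02*28.954 = 1.1163
Step 3: Project onto [0, 1].
x_proj = clip(-0.6036) = 0.0
y_proj = clip(1.1163) = 1.0
Step 4: Evaluate f.
f(0.0, 1.0) = 17.0


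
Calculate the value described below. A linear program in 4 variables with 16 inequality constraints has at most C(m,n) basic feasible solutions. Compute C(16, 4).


Each vertex corresponds to some choice of n active constraints out of m, so the number of vertices is at most C(m, n) = m! / (n!(m-n)!).
m = 16, n = 4
Numerator: 16 * 15 * 14 * 13
Denominator: 4! = 24
C(16, 4) = 1820


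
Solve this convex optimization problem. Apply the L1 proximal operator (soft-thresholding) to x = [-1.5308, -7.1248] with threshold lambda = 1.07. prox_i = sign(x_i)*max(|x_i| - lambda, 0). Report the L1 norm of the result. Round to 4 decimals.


Soft-thresholding with lambda = 1.07:
prox(-1.5308) = sign(-1.5308)*max(|-1.5308| - 1.07, 0) = -0.4608
prox(-7.1248) = sign(-7.1248)*max(|-7.1248| - 1.07, 0) = -6.0548
prox(x) = [-0.4608, -6.0548]
||prox(x)||_1 = 0.4608 + 6.0548 = 6.5156


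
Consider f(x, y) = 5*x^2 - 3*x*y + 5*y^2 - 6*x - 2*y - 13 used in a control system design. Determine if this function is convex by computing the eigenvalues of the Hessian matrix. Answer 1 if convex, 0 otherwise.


The Hessian of f(x,y) = 5*x^2 - 3*x*y + 5*y^2 - 6*x - 2*y - 13 is:
H = [[10, -3], [-3, 10]]
Trace = 10 + 10 = 20
Determinant = 10*10 - (-3)^2 = 91
Discriminant = (20)^2 - 4*91 = 36.0
Eigenvalues: lambda_1 = 7.0, lambda_2 = 13.0
The function is convex.

1


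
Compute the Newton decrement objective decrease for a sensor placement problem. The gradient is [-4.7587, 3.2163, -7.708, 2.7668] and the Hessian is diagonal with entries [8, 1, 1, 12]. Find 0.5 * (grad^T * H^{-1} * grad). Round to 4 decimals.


Step 1: H is diagonal, so H^(-1) * g = [-0.5948, 3.2163, -7.708, 0.2306].
Step 2: g^T H^(-1) g = sum_i g_i^2 / H_ii
  = (-4.7587)^2/8 + (3.2163)^2/1 + (-7.708)^2/1 + (2.7668)^2/12
  = 2.8307 + 10.3446 + 59.4133 + 0.6379 = 73.2264
Step 3: Objective decrease = 0.5 * g^T H^(-1) g = 36.6132


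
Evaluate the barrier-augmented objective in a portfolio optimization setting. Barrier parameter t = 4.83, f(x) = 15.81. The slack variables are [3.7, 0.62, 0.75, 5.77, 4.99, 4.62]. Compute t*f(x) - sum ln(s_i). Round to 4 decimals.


Step 1: Compute log-barrier.
ln values: [1.3083, -0.478, -0.2877, 1.7527, 1.6074, 1.5304]
phi = -(1.3083 - 0.478 - 0.2877 + 1.7527 + 1.6074 + 1.5304) = -5.4331
Step 2: Compute augmented objective.
t*f(x) = 4.83*15.81 = 76.3623
Total = 76.3623 - 5.4331 = 70.9292


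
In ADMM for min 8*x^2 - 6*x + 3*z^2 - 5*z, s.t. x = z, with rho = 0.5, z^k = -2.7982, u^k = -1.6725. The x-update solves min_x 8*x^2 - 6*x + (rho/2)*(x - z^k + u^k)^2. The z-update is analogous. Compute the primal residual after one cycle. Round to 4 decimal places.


ADMM iteration with rho = 0.5, z^k = -2.7982, u^k = -1.6725
Step 1: x-update.
Minimize 8*x^2 - 6*x + (0.5/2)*(x + 2.7982 - 1.6725)^2
FOC: (2*8 + 0.5)*x = 6 + 0.5*(-2.7982 + 1.6725)
x^{k+1} = 0.3295
Step 2: z-update.
Minimize 3*z^2 - 5*z + (0.5/2)*(0.3295 - z - 1.6725)^2
FOC: (2*3 + 0.5)*z = 5 + 0.5*(0.3295 - 1.6725)
z^{k+1} = 0.6659
Step 3: u-update.
u^{k+1} = -1.6725 + 0.3295 - 0.6659 = -2.0089
Step 4: Primal residual = |0.3295 - 0.6659| = 0.3364


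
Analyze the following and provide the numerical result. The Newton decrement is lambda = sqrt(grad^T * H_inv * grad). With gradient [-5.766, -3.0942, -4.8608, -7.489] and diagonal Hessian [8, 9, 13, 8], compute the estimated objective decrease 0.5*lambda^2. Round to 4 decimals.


Step 1: H is diagonal, so H^(-1) * g = [-0.7208, -0.3438, -0.3739, -0.9361].
Step 2: g^T H^(-1) g = sum_i g_i^2 / H_ii
  = (-5.766)^2/8 + (-3.0942)^2/9 + (-4.8608)^2/13 + (-7.489)^2/8
  = 4.1558 + 1.0638 + 1.8175 + 7.0106 = 14.0478
Step 3: Objective decrease = 0.5 * g^T H^(-1) g = 7.0239


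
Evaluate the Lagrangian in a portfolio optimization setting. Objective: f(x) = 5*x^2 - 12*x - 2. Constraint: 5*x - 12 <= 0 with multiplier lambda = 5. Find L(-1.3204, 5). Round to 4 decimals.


Step 1: Evaluate f(x).
f(-1.3204) = 5*(-1.3204)^2 - 12*(-1.3204) - 2 = 22.5621
Step 2: Evaluate g(x).
g(-1.3204) = 5*-1.3204 - 12 = -18.602
Step 3: Compute Lagrangian.
L = 22.5621 + 5*-18.602 = -70.4479


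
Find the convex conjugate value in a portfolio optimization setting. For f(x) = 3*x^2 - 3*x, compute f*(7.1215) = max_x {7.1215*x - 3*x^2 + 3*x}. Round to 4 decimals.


f*(y) = sup_x {y*x - a*x^2 - b*x} = sup_x {(y-b)*x - a*x^2}
FOC: (y - b) - 2a*x = 0 => x* = (y - b)/(2a)
x* = (7.1215 + 3)/(2*3) = 1.6869
f*(7.1215) = (y-b)^2/(4a) = (7.1215 + 3)^2/(4*3)
= 102.4448/12 = 8.5371


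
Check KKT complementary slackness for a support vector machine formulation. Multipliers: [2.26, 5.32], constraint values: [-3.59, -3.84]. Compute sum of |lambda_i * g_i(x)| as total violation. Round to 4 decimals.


KKT complementary slackness check:
lambda_1 * g_1 = 2.26 * -3.59 = -8.1134
lambda_2 * g_2 = 5.32 * -3.84 = -20.4288
Total violation = 8.1134 + 20.4288 = 28.5422


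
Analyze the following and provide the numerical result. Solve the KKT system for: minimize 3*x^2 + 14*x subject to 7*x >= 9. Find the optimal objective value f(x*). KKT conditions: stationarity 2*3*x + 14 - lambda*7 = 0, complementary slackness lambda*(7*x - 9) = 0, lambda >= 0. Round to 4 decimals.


Step 1: Try lambda = 0 (constraint inactive).
x_unc = -14/(2*3) = -2.3333
Check: 7*-2.3333 = -16.3331 < 9 -- violated!
Step 2: Constraint must be active: 7*x = 9
x* = 9/7 = 1.2857 (rounded; the exact value 9/7 is used below)
lambda = (2*3*(9/7) + 14)/7 = 3.102
Step 3: Compute optimal value.
f(x*) = 3*(9/7)^2 + 14*(9/7) = 22.9592


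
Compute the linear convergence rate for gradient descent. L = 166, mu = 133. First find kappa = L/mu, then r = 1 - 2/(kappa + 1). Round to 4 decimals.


Step 1: Compute the condition number.
kappa = L/mu = 166/133 = 1.2481
Step 2: Compute the convergence rate.
r = 1 - 2/(kappa + 1) = 1 - 2*mu/(L + mu) = (L - mu)/(L + mu) = 33/299 = 0.1104


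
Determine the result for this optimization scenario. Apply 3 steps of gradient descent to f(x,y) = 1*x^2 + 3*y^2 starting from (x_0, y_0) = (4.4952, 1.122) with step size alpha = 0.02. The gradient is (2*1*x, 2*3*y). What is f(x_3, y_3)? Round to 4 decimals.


Gradient descent on f(x,y) = 1*x^2 + 3*y^2.
Starting point: (4.4952, 1.122), alpha = 0.02
Step 1: grad_x = 2*1*4.4952 = 8.9904, grad_y = 2*3*1.122 = 6.732
  x_1 = 4.4952 - 0.02*8.9904 = 4.3154
  y_1 = 1.122 - 0.02*6.732 = 0.9874
Step 2: grad_x = 2*1*4.3154 = 8.6308, grad_y = 2*3*0.9874 = 5.9242
  x_2 = 4.3154 - 0.02*8.6308 = 4.1428
  y_2 = 0.9874 - 0.02*5.9242 = 0.8689
Step 3: grad_x = 2*1*4.1428 = 8.2856, grad_y = 2*3*0.8689 = 5.2133
  x_3 = 4.1428 - 0.02*8.2856 = 3.9771
  y_3 = 0.8689 - 0.02*5.2133 = 0.7646
f(3.9771, 0.7646) = 1*3.9771^2 + 3*0.7646^2 = 17.5709


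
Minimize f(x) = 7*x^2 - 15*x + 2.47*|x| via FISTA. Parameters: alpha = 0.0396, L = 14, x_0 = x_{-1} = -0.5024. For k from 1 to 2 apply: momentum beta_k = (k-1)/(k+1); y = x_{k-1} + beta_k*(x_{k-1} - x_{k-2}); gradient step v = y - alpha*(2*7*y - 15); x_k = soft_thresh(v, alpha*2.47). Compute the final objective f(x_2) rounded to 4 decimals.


FISTA on f(x) = 7*x^2 - 15*x + 2.47*|x|
L = 14, alpha = 0.0396
Iteration 1: beta = 0.0, y = -0.5024 + 0.0*(-0.5024 + 0.5024) = -0.5024
  grad(y) = -22.0336, v = y - alpha*grad = 0.3701
  prox(v) = soft_thresh(0.3701, 0.0978) = 0.2723
Iteration 2: beta = 0.3333, y = 0.2723 + 0.3333*(0.2723 + 0.5024) = 0.5306
  grad(y) = -7.5722, v = y - alpha*grad = 0.8304
  prox(v) = soft_thresh(0.8304, 0.0978) = 0.7326
f(x_2) = 7*0.7326^2 - 15*0.7326 + 2.47*|0.7326| = -5.4226


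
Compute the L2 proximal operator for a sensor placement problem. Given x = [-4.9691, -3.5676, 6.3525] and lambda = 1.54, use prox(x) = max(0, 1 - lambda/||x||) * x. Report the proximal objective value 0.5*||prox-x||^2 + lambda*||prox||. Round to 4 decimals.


Step 1: Compute ||x||.
||x|| = 8.819
Step 2: Compute scaling factor.
scale = max(0, 1 - 1.54/8.819) = 0.8254
Step 3: prox(x) = [-4.1014, -2.9446, 5.2432]
||prox(x)|| = 7.279
Step 4: Proximal objective.
0.5*||prox-x||^2 = 1.1858
lambda*||prox|| = 11.2097
Total = 12.3954


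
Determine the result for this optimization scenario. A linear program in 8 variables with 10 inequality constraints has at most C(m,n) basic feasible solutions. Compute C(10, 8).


Each vertex corresponds to some choice of n active constraints out of m, so the number of vertices is at most C(m, n) = m! / (n!(m-n)!).
m = 10, n = 8
Numerator: 10 * 9 * 8 * 7 * 6 * 5 * 4 * 3
Denominator: 8! = 40320
C(10, 8) = 45


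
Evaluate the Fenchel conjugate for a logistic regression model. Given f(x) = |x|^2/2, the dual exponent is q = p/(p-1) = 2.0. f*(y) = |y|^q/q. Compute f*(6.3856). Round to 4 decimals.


The conjugate exponent q satisfies 1/p + 1/q = 1.
p = 2, so q = 2/(2 - 1) = 2.0
|y|^q = 6.3856^2.0 = 40.7759
f*(6.3856) = 40.7759 / 2.0 = 20.3879


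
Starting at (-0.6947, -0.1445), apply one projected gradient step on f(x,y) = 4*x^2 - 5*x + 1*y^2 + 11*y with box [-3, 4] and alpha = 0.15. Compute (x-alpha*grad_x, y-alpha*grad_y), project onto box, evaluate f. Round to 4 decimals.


Step 1: Compute gradient at (-0.6947, -0.1445).
grad_x = 2*4*-0.6947 - 5 = -10.5576
grad_y = 2*1*-0.1445 + 11 = 10.711
Step 2: Gradient step.
x_raw = -0.6947 - 0.15*-10.5576 = 0.8889
y_raw = -0.1445 - 0.15*10.711 = -1.7512
Step 3: Project onto [-3, 4].
x_proj = clip(0.8889) = 0.8889
y_proj = clip(-1.7512) = -1.7512
Step 4: Evaluate f.
f(0.8889, -1.7512) = -17.48


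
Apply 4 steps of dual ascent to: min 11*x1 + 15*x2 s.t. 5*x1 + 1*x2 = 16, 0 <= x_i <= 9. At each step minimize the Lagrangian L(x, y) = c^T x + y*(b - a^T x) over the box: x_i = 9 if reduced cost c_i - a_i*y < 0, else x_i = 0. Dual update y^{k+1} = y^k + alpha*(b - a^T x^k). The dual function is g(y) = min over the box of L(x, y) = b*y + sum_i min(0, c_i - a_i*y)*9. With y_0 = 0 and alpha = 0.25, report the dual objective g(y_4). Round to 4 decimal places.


Dual ascent for LP: min 11*x1 + 15*x2, 5*x1 + 1*x2 = 16, 0 <= x_i <= 9
Step 1: y^k = 0.0, reduced costs: (11.0, 15.0)
  x^k = (0.0, 0.0), subgradient = b - a^T x = 16.0
  y^{k+1} = 0.0 + 0.25*16.0 = 4.0
Step 2: y^k = 4.0, reduced costs: (-9.0, 11.0)
  x^k = (9.0, 0.0), subgradient = b - a^T x = -29.0
  y^{k+1} = 4.0 + 0.25*-29.0 = -3.25
Step 3: y^k = -3.25, reduced costs: (27.25, 18.25)
  x^k = (0.0, 0.0), subgradient = b - a^T x = 16.0
  y^{k+1} = -3.25 + 0.25*16.0 = 0.75
Step 4: y^k = 0.75, reduced costs: (7.25, 14.25)
  x^k = (0.0, 0.0), subgradient = b - a^T x = 16.0
  y^{k+1} = 0.75 + 0.25*16.0 = 4.75
Dual objective at y_4 = 4.75: reduced costs (-12.75, 10.25), box minimizer x = (9.0, 0.0)
g(y_4) = b*y + (c1 - a1*y)*x1 + (c2 - a2*y)*x2 = 16*4.75 + (-12.75)*9.0 + 10.25*0.0 = 76.0 - 114.75 + 0.0 = -38.75


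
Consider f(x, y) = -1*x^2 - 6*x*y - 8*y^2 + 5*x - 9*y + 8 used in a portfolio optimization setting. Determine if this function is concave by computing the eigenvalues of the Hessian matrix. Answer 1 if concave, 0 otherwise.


The Hessian of f(x,y) = -1*x^2 - 6*x*y - 8*y^2 + 5*x - 9*y + 8 is:
H = [[-2, -6], [-6, -16]]
Trace = -2 - 16 = -18
Determinant = -2*-16 - (-6)^2 = -4
Discriminant = (-18)^2 - 4*-4 = 340.0
Eigenvalues: lambda_1 = -18.2195, lambda_2 = 0.2195
The function is not concave.

0


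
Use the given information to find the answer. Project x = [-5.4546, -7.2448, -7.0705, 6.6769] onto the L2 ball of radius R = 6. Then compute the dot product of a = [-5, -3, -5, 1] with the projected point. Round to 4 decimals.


Step 1: Compute ||x|| (intermediates to 6 decimals).
||x|| = sqrt((-5.4546)^2 + (-7.2448)^2 + (-7.0705)^2 + 6.6769^2) = 13.297096
Step 2: Project.
Since ||x|| > R, scale = R/||x|| = 6/13.297096 = 0.451226, proj(x) = scale * x
proj(x) = [-2.461257, -3.269042, -3.190393, 3.012791]
Step 3: Dot product.
a^T * proj(x) = -5*(-2.461257) - 3*(-3.269042) - 5*(-3.190393) + 1*3.012791 = 41.0782


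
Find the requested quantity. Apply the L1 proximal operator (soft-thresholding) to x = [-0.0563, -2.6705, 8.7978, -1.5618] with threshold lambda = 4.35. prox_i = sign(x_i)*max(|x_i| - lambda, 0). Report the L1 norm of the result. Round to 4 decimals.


Soft-thresholding with lambda = 4.35:
prox(-0.0563) = sign(-0.0563)*max(|-0.0563| - 4.35, 0) = 0.0
prox(-2.6705) = sign(-2.6705)*max(|-2.6705| - 4.35, 0) = 0.0
prox(8.7978) = sign(8.7978)*max(|8.7978| - 4.35, 0) = 4.4478
prox(-1.5618) = sign(-1.5618)*max(|-1.5618| - 4.35, 0) = 0.0
prox(x) = [0.0, 0.0, 4.4478, 0.0]
||prox(x)||_1 = 0.0 + 0.0 + 4.4478 + 0.0 = 4.4478


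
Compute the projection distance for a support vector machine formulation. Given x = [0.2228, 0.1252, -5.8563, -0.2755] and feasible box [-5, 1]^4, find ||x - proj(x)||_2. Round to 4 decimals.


Project each component onto [-5, 1].
clip(0.2228) = 0.2228, clip(0.1252) = 0.1252, clip(-5.8563) = -5.0, clip(-0.2755) = -0.2755
Projection = [0.2228, 0.1252, -5.0, -0.2755]
Squared diffs: [0.0, 0.0, 0.7332, 0.0]
Distance = sqrt(0.7332) = 0.8563


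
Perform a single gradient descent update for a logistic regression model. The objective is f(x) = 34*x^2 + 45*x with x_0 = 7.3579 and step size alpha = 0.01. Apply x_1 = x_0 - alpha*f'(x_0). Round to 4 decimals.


We compute the gradient at x_0 and apply the update.
f'(x) = 68*x + 45
f'(7.3579) = 68*7.3579 + 45 = 545.3372
x_1 = 7.3579 - 0.01*545.3372 = 1.9045


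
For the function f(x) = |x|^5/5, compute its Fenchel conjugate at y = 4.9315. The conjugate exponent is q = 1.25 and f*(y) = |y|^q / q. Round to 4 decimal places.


The conjugate exponent q satisfies 1/p + 1/q = 1.
p = 5, so q = 5/(5 - 1) = 1.25
|y|^q = 4.9315^1.25 = 7.3489
f*(4.9315) = 7.3489 / 1.25 = 5.8791


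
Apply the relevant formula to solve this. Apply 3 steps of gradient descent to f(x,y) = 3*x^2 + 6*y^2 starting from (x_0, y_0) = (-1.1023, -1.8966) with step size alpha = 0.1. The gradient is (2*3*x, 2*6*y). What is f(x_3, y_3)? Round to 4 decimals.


Gradient descent on f(x,y) = 3*x^2 + 6*y^2.
Starting point: (-1.1023, -1.8966), alpha = 0.1
Step 1: grad_x = 2*3*-1.1023 = -6.6138, grad_y = 2*6*-1.8966 = -22.7592
  x_1 = -1.1023 - 0.1*-6.6138 = -0.4409
  y_1 = -1.8966 - 0.1*-22.7592 = 0.3793
Step 2: grad_x = 2*3*-0.4409 = -2.6455, grad_y = 2*6*0.3793 = 4.5518
  x_2 = -0.4409 - 0.1*-2.6455 = -0.1764
  y_2 = 0.3793 - 0.1*4.5518 = -0.0759
Step 3: grad_x = 2*3*-0.1764 = -1.0582, grad_y = 2*6*-0.0759 = -0.9104
  x_3 = -0.1764 - 0.1*-1.0582 = -0.0705
  y_3 = -0.0759 - 0.1*-0.9104 = 0.0152
f(-0.0705, 0.0152) = 3*(-0.0705)^2 + 6*0.0152^2 = 0.0163


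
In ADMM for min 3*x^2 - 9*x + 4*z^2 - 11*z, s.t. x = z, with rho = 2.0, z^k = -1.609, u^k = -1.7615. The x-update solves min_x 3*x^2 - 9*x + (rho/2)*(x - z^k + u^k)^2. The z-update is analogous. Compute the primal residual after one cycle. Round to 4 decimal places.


ADMM iteration with rho = 2.0, z^k = -1.609, u^k = -1.7615
Step 1: x-update.
Minimize 3*x^2 - 9*x + (2.0/2)*(x + 1.609 - 1.7615)^2
FOC: (2*3 + 2.0)*x = 9 + 2.0*(-1.609 + 1.7615)
x^{k+1} = 1.1631
Step 2: z-update.
Minimize 4*z^2 - 11*z + (2.0/2)*(1.1631 - z - 1.7615)^2
FOC: (2*4 + 2.0)*z = 11 + 2.0*(1.1631 - 1.7615)
z^{k+1} = 0.9803
Step 3: u-update.
u^{k+1} = -1.7615 + 1.1631 - 0.9803 = -1.5787
Step 4: Primal residual = |1.1631 - 0.9803| = 0.1828


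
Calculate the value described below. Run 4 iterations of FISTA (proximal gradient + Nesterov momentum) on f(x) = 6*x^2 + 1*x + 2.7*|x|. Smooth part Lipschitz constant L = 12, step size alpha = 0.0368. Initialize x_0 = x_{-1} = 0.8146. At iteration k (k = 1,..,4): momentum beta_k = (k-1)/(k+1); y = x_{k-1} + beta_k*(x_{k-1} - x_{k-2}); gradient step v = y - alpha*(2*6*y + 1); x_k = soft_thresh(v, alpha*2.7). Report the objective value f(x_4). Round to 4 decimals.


FISTA on f(x) = 6*x^2 + 1*x + 2.7*|x|
L = 12, alpha = 0.0368
Iteration 1: beta = 0.0, y = 0.8146 + 0.0*(0.8146 - 0.8146) = 0.8146
  grad(y) = 10.7752, v = y - alpha*grad = 0.4181
  prox(v) = soft_thresh(0.4181, 0.0994) = 0.3187
Iteration 2: beta = 0.3333, y = 0.3187 + 0.3333*(0.3187 - 0.8146) = 0.1534
  grad(y) = 2.841, v = y - alpha*grad = 0.0489
  prox(v) = soft_thresh(0.0489, 0.0994) = 0.0
Iteration 3: beta = 0.5, y = 0.0 + 0.5*(0.0 - 0.3187) = -0.1594
  grad(y) = -0.9123, v = y - alpha*grad = -0.1258
  prox(v) = soft_thresh(-0.1258, 0.0994) = -0.0264
Iteration 4: beta = 0.6, y = -0.0264 + 0.6*(-0.0264 - 0.0) = -0.0423
  grad(y) = 0.4926, v = y - alpha*grad = -0.0604
  prox(v) = soft_thresh(-0.0604, 0.0994) = 0.0
f(x_4) = 6*0.0^2 + 1*0.0 + 2.7*|0.0| = 0.0


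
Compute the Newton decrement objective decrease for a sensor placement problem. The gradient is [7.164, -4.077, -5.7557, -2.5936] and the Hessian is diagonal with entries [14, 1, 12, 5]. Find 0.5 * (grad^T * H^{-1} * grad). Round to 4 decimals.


Step 1: H is diagonal, so H^(-1) * g = [0.5117, -4.077, -0.4796, -0.5187].
Step 2: g^T H^(-1) g = sum_i g_i^2 / H_ii
  = (7.164)^2/14 + (-4.077)^2/1 + (-5.7557)^2/12 + (-2.5936)^2/5
  = 3.6659 + 16.6219 + 2.7607 + 1.3454 = 24.3939
Step 3: Objective decrease = 0.5 * g^T H^(-1) g = 12.1969


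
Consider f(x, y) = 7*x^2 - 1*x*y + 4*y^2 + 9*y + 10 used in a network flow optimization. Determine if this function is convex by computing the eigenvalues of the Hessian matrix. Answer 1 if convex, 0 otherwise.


The Hessian of f(x,y) = 7*x^2 - 1*x*y + 4*y^2 + 9*y + 10 is:
H = [[14, -1], [-1, 8]]
Trace = 14 + 8 = 22
Determinant = 14*8 - (-1)^2 = 111
Discriminant = (22)^2 - 4*111 = 40.0
Eigenvalues: lambda_1 = 7.8377, lambda_2 = 14.1623
The function is convex.

1


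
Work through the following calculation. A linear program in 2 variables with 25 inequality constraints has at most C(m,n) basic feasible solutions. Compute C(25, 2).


Each vertex corresponds to some choice of n active constraints out of m, so the number of vertices is at most C(m, n) = m! / (n!(m-n)!).
m = 25, n = 2
Numerator: 25 * 24
Denominator: 2! = 2
C(25, 2) = 300


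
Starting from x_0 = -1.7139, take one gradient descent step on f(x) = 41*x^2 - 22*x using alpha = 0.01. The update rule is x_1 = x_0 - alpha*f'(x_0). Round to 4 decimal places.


We compute the gradient at x_0 and apply the update.
f'(x) = 82*x - 22
f'(-1.7139) = 82*-1.7139 - 22 = -162.5398
x_1 = -1.7139 - 0.01*-162.5398 = -0.0885


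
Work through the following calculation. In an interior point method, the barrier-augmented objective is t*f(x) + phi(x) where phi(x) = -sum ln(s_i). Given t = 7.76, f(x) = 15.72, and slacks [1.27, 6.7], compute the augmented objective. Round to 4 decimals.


Step 1: Compute log-barrier.
ln values: [0.239, 1.9021]
phi = -(0.239 + 1.9021) = -2.1411
Step 2: Compute augmented objective.
t*f(x) = 7.76*15.72 = 121.9872
Total = 121.9872 - 2.1411 = 119.8461


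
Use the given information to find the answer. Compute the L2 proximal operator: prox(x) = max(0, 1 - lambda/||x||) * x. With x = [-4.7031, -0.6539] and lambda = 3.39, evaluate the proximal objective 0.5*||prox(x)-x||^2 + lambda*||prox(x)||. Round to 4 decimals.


Step 1: Compute ||x||.
||x|| = 4.7483
Step 2: Compute scaling factor.
scale = max(0, 1 - 3.39/4.7483) = 0.2861
Step 3: prox(x) = [-1.3454, -0.1871]
||prox(x)|| = 1.3583
Step 4: Proximal objective.
0.5*||prox-x||^2 = 5.7461
lambda*||prox|| = 4.6046
Total = 10.3508


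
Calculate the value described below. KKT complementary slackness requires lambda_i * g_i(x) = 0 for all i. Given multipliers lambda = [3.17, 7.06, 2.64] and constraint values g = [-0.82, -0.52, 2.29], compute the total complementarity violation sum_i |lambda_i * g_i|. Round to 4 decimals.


KKT complementary slackness check:
lambda_1 * g_1 = 3.17 * -0.82 = -2.5994
lambda_2 * g_2 = 7.06 * -0.52 = -3.6712
lambda_3 * g_3 = 2.64 * 2.29 = 6.0456
Total violation = 2.5994 + 3.6712 + 6.0456 = 12.3162


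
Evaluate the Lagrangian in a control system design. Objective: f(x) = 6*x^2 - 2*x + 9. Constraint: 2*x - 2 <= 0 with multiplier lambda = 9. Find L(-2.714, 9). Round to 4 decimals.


Step 1: Evaluate f(x).
f(-2.714) = 6*(-2.714)^2 - 2*(-2.714) + 9 = 58.6228
Step 2: Evaluate g(x).
g(-2.714) = 2*-2.714 - 2 = -7.428
Step 3: Compute Lagrangian.
L = 58.6228 + 9*-7.428 = -8.2292


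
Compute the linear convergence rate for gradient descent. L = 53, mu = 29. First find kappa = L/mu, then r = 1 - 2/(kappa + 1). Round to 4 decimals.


Step 1: Compute the condition number.
kappa = L/mu = 53/29 = 1.8276
Step 2: Compute the convergence rate.
r = 1 - 2/(kappa + 1) = 1 - 2*mu/(L + mu) = (L - mu)/(L + mu) = 24/82 = 0.2927


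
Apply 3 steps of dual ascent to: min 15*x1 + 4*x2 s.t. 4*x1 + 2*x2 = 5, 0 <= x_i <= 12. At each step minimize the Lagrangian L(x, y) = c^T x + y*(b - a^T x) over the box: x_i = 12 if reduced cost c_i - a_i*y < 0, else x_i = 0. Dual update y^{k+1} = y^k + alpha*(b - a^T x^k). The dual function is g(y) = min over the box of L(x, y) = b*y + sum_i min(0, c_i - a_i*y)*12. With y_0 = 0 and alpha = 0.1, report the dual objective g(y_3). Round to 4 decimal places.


Dual ascent for LP: min 15*x1 + 4*x2, 4*x1 + 2*x2 = 5, 0 <= x_i <= 12
Step 1: y^k = 0.0, reduced costs: (15.0, 4.0)
  x^k = (0.0, 0.0), subgradient = b - a^T x = 5.0
  y^{k+1} = 0.0 + 0.1*5.0 = 0.5
Step 2: y^k = 0.5, reduced costs: (13.0, 3.0)
  x^k = (0.0, 0.0), subgradient = b - a^T x = 5.0
  y^{k+1} = 0.5 + 0.1*5.0 = 1.0
Step 3: y^k = 1.0, reduced costs: (11.0, 2.0)
  x^k = (0.0, 0.0), subgradient = b - a^T x = 5.0
  y^{k+1} = 1.0 + 0.1*5.0 = 1.5
Dual objective at y_3 = 1.5: reduced costs (9.0, 1.0), box minimizer x = (0.0, 0.0)
g(y_3) = b*y + (c1 - a1*y)*x1 + (c2 - a2*y)*x2 = 5*1.5 + 9.0*0.0 + 1.0*0.0 = 7.5 + 0.0 + 0.0 = 7.5


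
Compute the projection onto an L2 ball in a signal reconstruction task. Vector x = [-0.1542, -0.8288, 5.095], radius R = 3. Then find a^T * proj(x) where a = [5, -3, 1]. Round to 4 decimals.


Step 1: Compute ||x|| (intermediates to 6 decimals).
||x|| = sqrt((-0.1542)^2 + (-0.8288)^2 + 5.095^2) = 5.164273
Step 2: Project.
Since ||x|| > R, scale = R/||x|| = 3/5.164273 = 0.580914, proj(x) = scale * x
proj(x) = [-0.089577, -0.481462, 2.959757]
Step 3: Dot product.
a^T * proj(x) = 5*(-0.089577) - 3*(-0.481462) + 1*2.959757 = 3.9563


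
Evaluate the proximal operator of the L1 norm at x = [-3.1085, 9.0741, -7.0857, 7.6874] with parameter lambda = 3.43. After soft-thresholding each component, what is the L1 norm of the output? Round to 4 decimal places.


Soft-thresholding with lambda = 3.43:
prox(-3.1085) = sign(-3.1085)*max(|-3.1085| - 3.43, 0) = 0.0
prox(9.0741) = sign(9.0741)*max(|9.0741| - 3.43, 0) = 5.6441
prox(-7.0857) = sign(-7.0857)*max(|-7.0857| - 3.43, 0) = -3.6557
prox(7.6874) = sign(7.6874)*max(|7.6874| - 3.43, 0) = 4.2574
prox(x) = [0.0, 5.6441, -3.6557, 4.2574]
||prox(x)||_1 = 0.0 + 5.6441 + 3.6557 + 4.2574 = 13.5572


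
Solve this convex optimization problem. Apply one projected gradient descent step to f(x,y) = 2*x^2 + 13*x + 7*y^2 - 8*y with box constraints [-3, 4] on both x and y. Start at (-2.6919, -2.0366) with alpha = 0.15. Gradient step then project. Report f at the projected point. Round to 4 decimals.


Step 1: Compute gradient at (-2.6919, -2.0366).
grad_x = 2*2*-2.6919 + 13 = 2.2324
grad_y = 2*7*-2.0366 - 8 = -36.5124
Step 2: Gradient step.
x_raw = -2.6919 - 0.15*2.2324 = -3.0268
y_raw = -2.0366 - 0.15*-36.5124 = 3.4403
Step 3: Project onto [-3, 4].
x_proj = clip(-3.0268) = -3.0
y_proj = clip(3.4403) = 3.4403
Step 4: Evaluate f.
f(-3.0, 3.4403) = 34.3256


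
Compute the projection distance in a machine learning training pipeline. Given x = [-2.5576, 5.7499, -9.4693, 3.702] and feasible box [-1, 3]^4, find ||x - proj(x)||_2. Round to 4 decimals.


Project each component onto [-1, 3].
clip(-2.5576) = -1.0, clip(5.7499) = 3.0, clip(-9.4693) = -1.0, clip(3.702) = 3.0
Projection = [-1.0, 3.0, -1.0, 3.0]
Squared diffs: [2.4261, 7.562, 71.729, 0.4928]
Distance = sqrt(82.2099) = 9.067


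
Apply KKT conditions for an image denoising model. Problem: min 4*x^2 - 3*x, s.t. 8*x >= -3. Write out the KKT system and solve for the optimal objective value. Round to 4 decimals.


Step 1: Try lambda = 0 (constraint inactive).
Stationarity: 2*4*x - 3 = 0
x* = 3/(2*4) = 0.375
Check constraint: 8*0.375 = 3.0 >= -3 -- satisfied.
Step 2: Compute optimal value.
f(x*) = 4*0.375^2 - 3*0.375 = -0.5625


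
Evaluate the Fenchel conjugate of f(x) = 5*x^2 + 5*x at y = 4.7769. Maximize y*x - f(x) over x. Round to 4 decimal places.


f*(y) = sup_x {y*x - a*x^2 - b*x} = sup_x {(y-b)*x - a*x^2}
FOC: (y - b) - 2a*x = 0 => x* = (y - b)/(2a)
x* = (4.7769 - 5)/(2*5) = -0.0223
f*(4.7769) = (y-b)^2/(4a) = (4.7769 - 5)^2/(4*5)
= 0.0498/20 = 0.0025


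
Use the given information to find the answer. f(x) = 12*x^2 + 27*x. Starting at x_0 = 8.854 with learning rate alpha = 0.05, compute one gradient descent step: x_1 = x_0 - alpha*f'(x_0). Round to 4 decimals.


We compute the gradient at x_0 and apply the update.
f'(x) = 24*x + 27
f'(8.854) = 24*8.854 + 27 = 239.496
x_1 = 8.854 - 0.05*239.496 = -3.1208


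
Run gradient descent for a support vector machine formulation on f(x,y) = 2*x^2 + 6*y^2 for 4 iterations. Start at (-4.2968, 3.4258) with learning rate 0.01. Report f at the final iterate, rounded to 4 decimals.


Gradient descent on f(x,y) = 2*x^2 + 6*y^2.
Starting point: (-4.2968, 3.4258), alpha = 0.01
Step 1: grad_x = 2*2*-4.2968 = -17.1872, grad_y = 2*6*3.4258 = 41.1096
  x_1 = -4.2968 - 0.01*-17.1872 = -4.1249
  y_1 = 3.4258 - 0.01*41.1096 = 3.0147
Step 2: grad_x = 2*2*-4.1249 = -16.4997, grad_y = 2*6*3.0147 = 36.1764
  x_2 = -4.1249 - 0.01*-16.4997 = -3.9599
  y_2 = 3.0147 - 0.01*36.1764 = 2.6529
Step 3: grad_x = 2*2*-3.9599 = -15.8397, grad_y = 2*6*2.6529 = 31.8353
  x_3 = -3.9599 - 0.01*-15.8397 = -3.8015
  y_3 = 2.6529 - 0.01*31.8353 = 2.3346
Step 4: grad_x = 2*2*-3.8015 = -15.2061, grad_y = 2*6*2.3346 = 28.015
  x_4 = -3.8015 - 0.01*-15.2061 = -3.6495
  y_4 = 2.3346 - 0.01*28.015 = 2.0544
f(-3.6495, 2.0544) = 2*(-3.6495)^2 + 6*2.0544^2 = 51.9615


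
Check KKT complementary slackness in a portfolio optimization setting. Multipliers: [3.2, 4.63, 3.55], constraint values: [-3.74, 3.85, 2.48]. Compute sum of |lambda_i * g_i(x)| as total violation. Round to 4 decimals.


KKT complementary slackness check:
lambda_1 * g_1 = 3.2 * -3.74 = -11.968
lambda_2 * g_2 = 4.63 * 3.85 = 17.8255
lambda_3 * g_3 = 3.55 * 2.48 = 8.804
Total violation = 11.968 + 17.8255 + 8.804 = 38.5975


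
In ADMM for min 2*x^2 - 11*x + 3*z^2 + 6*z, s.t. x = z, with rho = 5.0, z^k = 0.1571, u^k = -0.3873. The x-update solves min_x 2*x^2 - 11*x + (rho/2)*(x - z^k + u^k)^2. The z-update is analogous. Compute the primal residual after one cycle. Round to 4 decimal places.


ADMM iteration with rho = 5.0, z^k = 0.1571, u^k = -0.3873
Step 1: x-update.
Minimize 2*x^2 - 11*x + (5.0/2)*(x - 0.1571 - 0.3873)^2
FOC: (2*2 + 5.0)*x = 11 + 5.0*(0.1571 + 0.3873)
x^{k+1} = 1.5247
Step 2: z-update.
Minimize 3*z^2 + 6*z + (5.0/2)*(1.5247 - z - 0.3873)^2
FOC: (2*3 + 5.0)*z = -6 + 5.0*(1.5247 - 0.3873)
z^{k+1} = -0.0285
Step 3: u-update.
u^{k+1} = -0.3873 + 1.5247 + 0.0285 = 1.1658
Step 4: Primal residual = |1.5247 + 0.0285| = 1.5531


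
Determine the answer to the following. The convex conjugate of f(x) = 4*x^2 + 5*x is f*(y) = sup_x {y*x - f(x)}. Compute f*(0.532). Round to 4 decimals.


f*(y) = sup_x {y*x - a*x^2 - b*x} = sup_x {(y-b)*x - a*x^2}
FOC: (y - b) - 2a*x = 0 => x* = (y - b)/(2a)
x* = (0.532 - 5)/(2*4) = -0.5585
f*(0.532) = (y-b)^2/(4a) = (0.532 - 5)^2/(4*4)
= 19.963/16 = 1.2477


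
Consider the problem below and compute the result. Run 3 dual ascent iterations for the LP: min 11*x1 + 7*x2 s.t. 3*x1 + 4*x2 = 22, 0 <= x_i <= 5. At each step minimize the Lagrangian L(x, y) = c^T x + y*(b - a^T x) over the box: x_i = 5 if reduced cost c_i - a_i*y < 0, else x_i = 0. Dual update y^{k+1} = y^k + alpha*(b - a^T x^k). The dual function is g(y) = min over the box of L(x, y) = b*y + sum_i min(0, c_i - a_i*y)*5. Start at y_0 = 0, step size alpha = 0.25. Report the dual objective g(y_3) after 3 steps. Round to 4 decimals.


Dual ascent for LP: min 11*x1 + 7*x2, 3*x1 + 4*x2 = 22, 0 <= x_i <= 5
Step 1: y^k = 0.0, reduced costs: (11.0, 7.0)
  x^k = (0.0, 0.0), subgradient = b - a^T x = 22.0
  y^{k+1} = 0.0 + 0.25*22.0 = 5.5
Step 2: y^k = 5.5, reduced costs: (-5.5, -15.0)
  x^k = (5.0, 5.0), subgradient = b - a^T x = -13.0
  y^{k+1} = 5.5 + 0.25*-13.0 = 2.25
Step 3: y^k = 2.25, reduced costs: (4.25, -2.0)
  x^k = (0.0, 5.0), subgradient = b - a^T x = 2.0
  y^{k+1} = 2.25 + 0.25*2.0 = 2.75
Dual objective at y_3 = 2.75: reduced costs (2.75, -4.0), box minimizer x = (0.0, 5.0)
g(y_3) = b*y + (c1 - a1*y)*x1 + (c2 - a2*y)*x2 = 22*2.75 + 2.75*0.0 + (-4.0)*5.0 = 60.5 + 0.0 - 20.0 = 40.5


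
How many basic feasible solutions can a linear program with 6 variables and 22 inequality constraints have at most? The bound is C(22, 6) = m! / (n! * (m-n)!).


Each vertex corresponds to some choice of n active constraints out of m, so the number of vertices is at most C(m, n) = m! / (n!(m-n)!).
m = 22, n = 6
Numerator: 22 * 21 * 20 * 19 * 18 * 17
Denominator: 6! = 720
C(22, 6) = 74613


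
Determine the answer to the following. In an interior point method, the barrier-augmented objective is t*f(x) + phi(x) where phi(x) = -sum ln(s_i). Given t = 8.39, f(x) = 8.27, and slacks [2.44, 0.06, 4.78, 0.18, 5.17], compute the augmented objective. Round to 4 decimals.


Step 1: Compute log-barrier.
ln values: [0.892, -2.8134, 1.5644, -1.7148, 1.6429]
phi = -(0.892 - 2.8134 + 1.5644 - 1.7148 + 1.6429) = 0.4289
Step 2: Compute augmented objective.
t*f(x) = 8.39*8.27 = 69.3853
Total = 69.3853 + 0.4289 = 69.8142


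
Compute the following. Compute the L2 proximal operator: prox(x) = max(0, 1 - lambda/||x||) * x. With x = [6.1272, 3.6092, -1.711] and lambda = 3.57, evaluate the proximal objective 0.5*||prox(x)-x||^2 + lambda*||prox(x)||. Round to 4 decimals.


Step 1: Compute ||x||.
||x|| = 7.3141
Step 2: Compute scaling factor.
scale = max(0, 1 - 3.57/7.3141) = 0.5119
Step 3: prox(x) = [3.1365, 1.8476, -0.8759]
||prox(x)|| = 3.7441
Step 4: Proximal objective.
0.5*||prox-x||^2 = 6.3725
lambda*||prox|| = 13.3664
Total = 19.739


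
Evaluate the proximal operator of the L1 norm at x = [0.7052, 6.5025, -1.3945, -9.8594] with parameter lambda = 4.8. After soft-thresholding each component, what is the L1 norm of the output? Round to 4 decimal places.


Soft-thresholding with lambda = 4.8:
prox(0.7052) = sign(0.7052)*max(|0.7052| - 4.8, 0) = 0.0
prox(6.5025) = sign(6.5025)*max(|6.5025| - 4.8, 0) = 1.7025
prox(-1.3945) = sign(-1.3945)*max(|-1.3945| - 4.8, 0) = 0.0
prox(-9.8594) = sign(-9.8594)*max(|-9.8594| - 4.8, 0) = -5.0594
prox(x) = [0.0, 1.7025, 0.0, -5.0594]
||prox(x)||_1 = 0.0 + 1.7025 + 0.0 + 5.0594 = 6.7619


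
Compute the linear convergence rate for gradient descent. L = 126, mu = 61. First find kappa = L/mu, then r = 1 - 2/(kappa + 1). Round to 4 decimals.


Step 1: Compute the condition number.
kappa = L/mu = 126/61 = 2.0656
Step 2: Compute the convergence rate.
r = 1 - 2/(kappa + 1) = 1 - 2*mu/(L + mu) = (L - mu)/(L + mu) = 65/187 = 0.3476


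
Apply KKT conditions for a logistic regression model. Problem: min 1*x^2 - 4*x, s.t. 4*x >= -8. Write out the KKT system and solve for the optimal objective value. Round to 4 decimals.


Step 1: Try lambda = 0 (constraint inactive).
Stationarity: 2*1*x - 4 = 0
x* = 4/(2*1) = 2.0
Check constraint: 4*2.0 = 8.0 >= -8 -- satisfied.
Step 2: Compute optimal value.
f(x*) = 1*2.0^2 - 4*2.0 = -4.0


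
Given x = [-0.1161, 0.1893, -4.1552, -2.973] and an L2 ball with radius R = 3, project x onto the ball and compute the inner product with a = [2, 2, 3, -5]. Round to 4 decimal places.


Step 1: Compute ||x|| (intermediates to 6 decimals).
||x|| = sqrt((-0.1161)^2 + 0.1893^2 + (-4.1552)^2 + (-2.973)^2) = 5.114072
Step 2: Project.
Since ||x|| > R, scale = R/||x|| = 3/5.114072 = 0.586617, proj(x) = scale * x
proj(x) = [-0.068106, 0.111047, -2.437511, -1.744012]
Step 3: Dot product.
a^T * proj(x) = 2*(-0.068106) + 2*0.111047 + 3*(-2.437511) - 5*(-1.744012) = 1.4934


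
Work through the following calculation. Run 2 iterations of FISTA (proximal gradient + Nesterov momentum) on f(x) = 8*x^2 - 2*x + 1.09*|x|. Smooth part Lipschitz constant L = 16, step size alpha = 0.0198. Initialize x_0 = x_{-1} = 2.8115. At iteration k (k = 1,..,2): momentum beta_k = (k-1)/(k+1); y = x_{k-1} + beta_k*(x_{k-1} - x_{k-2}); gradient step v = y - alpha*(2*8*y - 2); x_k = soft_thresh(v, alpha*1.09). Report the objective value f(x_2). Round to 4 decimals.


FISTA on f(x) = 8*x^2 - 2*x + 1.09*|x|
L = 16, alpha = 0.0198
Iteration 1: beta = 0.0, y = 2.8115 + 0.0*(2.8115 - 2.8115) = 2.8115
  grad(y) = 42.984, v = y - alpha*grad = 1.9604
  prox(v) = soft_thresh(1.9604, 0.0216) = 1.9388
Iteration 2: beta = 0.3333, y = 1.9388 + 0.3333*(1.9388 - 2.8115) = 1.6479
  grad(y) = 24.3671, v = y - alpha*grad = 1.1655
  prox(v) = soft_thresh(1.1655, 0.0216) = 1.1439
f(x_2) = 8*1.1439^2 - 2*1.1439 + 1.09*|1.1439| = 9.427


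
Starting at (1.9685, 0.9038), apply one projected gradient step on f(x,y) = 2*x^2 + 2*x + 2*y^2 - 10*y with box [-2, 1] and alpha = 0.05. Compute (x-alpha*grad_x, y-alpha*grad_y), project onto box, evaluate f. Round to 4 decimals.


Step 1: Compute gradient at (1.9685, 0.9038).
grad_x = 2*2*1.9685 + 2 = 9.874
grad_y = 2*2*0.9038 - 10 = -6.3848
Step 2: Gradient step.
x_raw = 1.9685 - 0.05*9.874 = 1.4748
y_raw = 0.9038 - 0.05*-6.3848 = 1.223
Step 3: Project onto [-2, 1].
x_proj = clip(1.4748) = 1.0
y_proj = clip(1.223) = 1.0
Step 4: Evaluate f.
f(1.0, 1.0) = -4.0


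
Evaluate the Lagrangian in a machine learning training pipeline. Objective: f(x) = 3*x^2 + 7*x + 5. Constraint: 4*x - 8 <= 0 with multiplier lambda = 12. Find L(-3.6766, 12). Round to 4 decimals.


Step 1: Evaluate f(x).
f(-3.6766) = 3*(-3.6766)^2 + 7*(-3.6766) + 5 = 19.816
Step 2: Evaluate g(x).
g(-3.6766) = 4*-3.6766 - 8 = -22.7064
Step 3: Compute Lagrangian.
L = 19.816 + 12*-22.7064 = -252.6608
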